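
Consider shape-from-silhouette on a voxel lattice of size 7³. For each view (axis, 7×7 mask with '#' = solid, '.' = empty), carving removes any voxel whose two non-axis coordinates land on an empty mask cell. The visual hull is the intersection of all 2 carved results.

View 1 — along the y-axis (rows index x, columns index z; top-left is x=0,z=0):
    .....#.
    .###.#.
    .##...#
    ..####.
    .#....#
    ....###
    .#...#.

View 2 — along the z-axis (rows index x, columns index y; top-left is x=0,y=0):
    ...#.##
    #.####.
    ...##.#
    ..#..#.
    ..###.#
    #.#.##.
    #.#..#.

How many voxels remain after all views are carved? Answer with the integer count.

before carving: 343 voxels (7×7×7)
step 1: project along y, AND mask (19/49) → |grid| = 133
step 2: project along z, AND mask (24/49) → |grid| = 66

|visual hull| = 66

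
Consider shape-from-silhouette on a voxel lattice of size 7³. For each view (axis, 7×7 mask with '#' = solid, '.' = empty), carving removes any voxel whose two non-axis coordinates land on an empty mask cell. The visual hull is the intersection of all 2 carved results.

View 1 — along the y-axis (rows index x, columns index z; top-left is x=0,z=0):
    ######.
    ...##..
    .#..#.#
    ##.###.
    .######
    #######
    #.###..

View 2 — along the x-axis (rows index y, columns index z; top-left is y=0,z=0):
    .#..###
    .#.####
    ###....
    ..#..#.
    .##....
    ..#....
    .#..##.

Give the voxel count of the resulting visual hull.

full grid |V| = 343
  1. axis=1 (XZ plane), |mask|=33  ⇒  voxels=231
  2. axis=0 (YZ plane), |mask|=20  ⇒  voxels=94

|visual hull| = 94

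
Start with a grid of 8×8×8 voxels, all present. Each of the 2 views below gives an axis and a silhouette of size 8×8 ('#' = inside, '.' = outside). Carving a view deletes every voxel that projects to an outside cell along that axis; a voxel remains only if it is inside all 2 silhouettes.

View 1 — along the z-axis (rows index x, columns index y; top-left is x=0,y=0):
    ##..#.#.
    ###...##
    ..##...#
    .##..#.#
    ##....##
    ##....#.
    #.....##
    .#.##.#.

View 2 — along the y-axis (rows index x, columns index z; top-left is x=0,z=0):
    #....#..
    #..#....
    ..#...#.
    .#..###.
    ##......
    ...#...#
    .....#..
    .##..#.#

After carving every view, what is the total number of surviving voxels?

|visual hull| = 73

full grid |V| = 512
step 1: project along z, AND mask (30/64) → |grid| = 240
step 2: project along y, AND mask (19/64) → |grid| = 73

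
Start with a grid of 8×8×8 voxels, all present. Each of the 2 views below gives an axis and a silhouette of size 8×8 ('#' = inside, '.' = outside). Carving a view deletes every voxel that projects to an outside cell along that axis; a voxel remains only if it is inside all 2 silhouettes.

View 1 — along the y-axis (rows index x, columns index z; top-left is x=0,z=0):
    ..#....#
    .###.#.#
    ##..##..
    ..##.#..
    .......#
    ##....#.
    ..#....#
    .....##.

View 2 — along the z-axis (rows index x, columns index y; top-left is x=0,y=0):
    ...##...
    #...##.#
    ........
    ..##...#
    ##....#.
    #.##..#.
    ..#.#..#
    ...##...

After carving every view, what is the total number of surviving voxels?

full grid |V| = 512
step 1: project along y, AND mask (22/64) → |grid| = 176
step 2: project along z, AND mask (21/64) → |grid| = 58

58 voxels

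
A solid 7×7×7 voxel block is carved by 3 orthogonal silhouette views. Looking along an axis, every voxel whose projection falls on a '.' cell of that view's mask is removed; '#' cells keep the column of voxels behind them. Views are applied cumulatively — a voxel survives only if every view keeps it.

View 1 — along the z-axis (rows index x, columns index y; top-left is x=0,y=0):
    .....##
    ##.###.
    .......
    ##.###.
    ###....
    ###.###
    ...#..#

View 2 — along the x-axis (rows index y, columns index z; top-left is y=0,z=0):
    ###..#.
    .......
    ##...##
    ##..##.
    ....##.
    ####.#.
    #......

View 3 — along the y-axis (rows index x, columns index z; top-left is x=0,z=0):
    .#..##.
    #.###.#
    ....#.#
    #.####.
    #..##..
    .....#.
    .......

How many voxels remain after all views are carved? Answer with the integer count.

28 voxels

initial block: 7^3 = 343
carve view 1 (along z, XY-mask fill 23/49): 161 voxels remain
carve view 2 (along x, YZ-mask fill 20/49): 65 voxels remain
carve view 3 (along y, XZ-mask fill 19/49): 28 voxels remain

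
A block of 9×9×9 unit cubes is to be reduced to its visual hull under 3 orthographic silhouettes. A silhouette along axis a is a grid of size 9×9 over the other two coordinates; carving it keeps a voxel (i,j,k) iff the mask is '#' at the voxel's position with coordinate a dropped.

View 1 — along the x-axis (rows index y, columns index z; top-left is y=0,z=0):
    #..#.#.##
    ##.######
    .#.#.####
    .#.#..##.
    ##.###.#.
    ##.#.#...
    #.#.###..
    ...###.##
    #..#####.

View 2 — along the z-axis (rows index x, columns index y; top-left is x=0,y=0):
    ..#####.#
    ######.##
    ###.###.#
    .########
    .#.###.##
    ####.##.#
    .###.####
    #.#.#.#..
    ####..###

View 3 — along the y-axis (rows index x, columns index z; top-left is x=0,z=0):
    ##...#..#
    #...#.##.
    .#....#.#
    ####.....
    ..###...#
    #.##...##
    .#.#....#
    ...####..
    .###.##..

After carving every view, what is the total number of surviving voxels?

initial block: 9^3 = 729
after view 1 [x-axis, 49 of 81 cells solid] → remaining = 441
after view 2 [z-axis, 60 of 81 cells solid] → remaining = 329
after view 3 [y-axis, 36 of 81 cells solid] → remaining = 140

remaining voxels: 140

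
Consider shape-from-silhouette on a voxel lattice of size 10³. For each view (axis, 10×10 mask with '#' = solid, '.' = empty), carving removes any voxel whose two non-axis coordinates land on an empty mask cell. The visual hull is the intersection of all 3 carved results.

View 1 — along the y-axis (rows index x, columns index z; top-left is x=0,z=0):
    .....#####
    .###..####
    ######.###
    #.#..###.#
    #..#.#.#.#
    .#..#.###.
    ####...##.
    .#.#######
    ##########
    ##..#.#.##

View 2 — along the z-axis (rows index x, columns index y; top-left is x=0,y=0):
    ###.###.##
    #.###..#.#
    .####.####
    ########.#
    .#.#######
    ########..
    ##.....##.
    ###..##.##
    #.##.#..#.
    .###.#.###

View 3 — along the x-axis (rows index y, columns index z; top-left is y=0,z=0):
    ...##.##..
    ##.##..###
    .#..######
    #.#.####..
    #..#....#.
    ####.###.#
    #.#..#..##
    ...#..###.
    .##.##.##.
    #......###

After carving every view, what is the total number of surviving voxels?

|visual hull| = 264

before carving: 1000 voxels (10×10×10)
[1] y-view keeps 67 columns → grid now 670
[2] z-view keeps 70 columns → grid now 460
[3] x-view keeps 54 columns → grid now 264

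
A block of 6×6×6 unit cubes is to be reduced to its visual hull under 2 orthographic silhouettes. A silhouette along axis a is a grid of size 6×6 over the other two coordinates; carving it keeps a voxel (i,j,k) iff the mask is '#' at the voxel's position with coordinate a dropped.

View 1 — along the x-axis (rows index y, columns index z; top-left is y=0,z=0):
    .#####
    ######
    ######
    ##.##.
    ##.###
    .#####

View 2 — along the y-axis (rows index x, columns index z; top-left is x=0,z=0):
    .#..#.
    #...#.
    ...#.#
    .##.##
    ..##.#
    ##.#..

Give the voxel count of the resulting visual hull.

voxel count = 85

initial block: 6^3 = 216
step 1: project along x, AND mask (31/36) → |grid| = 186
step 2: project along y, AND mask (16/36) → |grid| = 85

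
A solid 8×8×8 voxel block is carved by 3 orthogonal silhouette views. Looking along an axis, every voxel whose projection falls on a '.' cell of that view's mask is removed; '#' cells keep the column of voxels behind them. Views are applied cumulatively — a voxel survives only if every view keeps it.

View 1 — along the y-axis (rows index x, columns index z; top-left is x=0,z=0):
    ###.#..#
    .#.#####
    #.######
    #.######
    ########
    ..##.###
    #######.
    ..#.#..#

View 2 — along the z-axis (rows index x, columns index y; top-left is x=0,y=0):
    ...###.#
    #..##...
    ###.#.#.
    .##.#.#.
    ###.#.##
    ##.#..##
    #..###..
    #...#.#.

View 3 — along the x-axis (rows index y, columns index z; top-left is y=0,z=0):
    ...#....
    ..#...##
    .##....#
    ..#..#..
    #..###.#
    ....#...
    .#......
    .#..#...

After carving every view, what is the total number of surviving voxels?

65 voxels

full grid |V| = 512
  1. axis=1 (XZ plane), |mask|=48  ⇒  voxels=384
  2. axis=2 (XY plane), |mask|=34  ⇒  voxels=211
  3. axis=0 (YZ plane), |mask|=18  ⇒  voxels=65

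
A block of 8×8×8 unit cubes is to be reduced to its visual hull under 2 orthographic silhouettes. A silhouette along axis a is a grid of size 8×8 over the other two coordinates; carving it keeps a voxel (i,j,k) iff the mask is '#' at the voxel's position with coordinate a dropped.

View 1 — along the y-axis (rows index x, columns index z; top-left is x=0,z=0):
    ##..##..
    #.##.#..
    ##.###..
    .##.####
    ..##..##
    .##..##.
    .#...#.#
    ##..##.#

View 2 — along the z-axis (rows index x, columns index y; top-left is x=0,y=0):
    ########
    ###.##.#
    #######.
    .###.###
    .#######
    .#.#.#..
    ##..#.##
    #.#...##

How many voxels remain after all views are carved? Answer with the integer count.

|visual hull| = 202

initial block: 8^3 = 512
  1. axis=1 (XZ plane), |mask|=35  ⇒  voxels=280
  2. axis=2 (XY plane), |mask|=46  ⇒  voxels=202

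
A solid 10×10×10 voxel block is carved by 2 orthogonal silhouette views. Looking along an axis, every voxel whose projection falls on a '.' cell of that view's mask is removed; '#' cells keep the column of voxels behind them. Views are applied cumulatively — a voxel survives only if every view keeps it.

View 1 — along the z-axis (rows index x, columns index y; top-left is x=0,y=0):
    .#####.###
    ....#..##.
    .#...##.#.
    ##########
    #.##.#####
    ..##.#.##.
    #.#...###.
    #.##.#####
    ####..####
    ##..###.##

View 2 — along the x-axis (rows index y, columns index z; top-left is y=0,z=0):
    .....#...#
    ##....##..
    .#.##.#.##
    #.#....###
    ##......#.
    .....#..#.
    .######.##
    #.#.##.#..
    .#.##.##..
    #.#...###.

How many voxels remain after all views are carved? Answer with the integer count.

306 voxels

initial block: 10^3 = 1000
after view 1 [z-axis, 66 of 100 cells solid] → remaining = 660
after view 2 [x-axis, 45 of 100 cells solid] → remaining = 306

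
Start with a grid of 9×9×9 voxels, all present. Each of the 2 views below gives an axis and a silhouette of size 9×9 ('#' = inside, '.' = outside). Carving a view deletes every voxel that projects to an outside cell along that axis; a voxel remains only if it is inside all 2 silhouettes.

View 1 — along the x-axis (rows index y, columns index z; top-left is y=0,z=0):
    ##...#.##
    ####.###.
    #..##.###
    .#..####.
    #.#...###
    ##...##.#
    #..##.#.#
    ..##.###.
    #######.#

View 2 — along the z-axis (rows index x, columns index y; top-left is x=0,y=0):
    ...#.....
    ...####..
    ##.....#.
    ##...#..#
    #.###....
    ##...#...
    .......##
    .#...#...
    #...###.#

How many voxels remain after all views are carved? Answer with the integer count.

start: 9×9×9 = 729 voxels
  1. axis=0 (YZ plane), |mask|=51  ⇒  voxels=459
  2. axis=2 (XY plane), |mask|=28  ⇒  voxels=158

|visual hull| = 158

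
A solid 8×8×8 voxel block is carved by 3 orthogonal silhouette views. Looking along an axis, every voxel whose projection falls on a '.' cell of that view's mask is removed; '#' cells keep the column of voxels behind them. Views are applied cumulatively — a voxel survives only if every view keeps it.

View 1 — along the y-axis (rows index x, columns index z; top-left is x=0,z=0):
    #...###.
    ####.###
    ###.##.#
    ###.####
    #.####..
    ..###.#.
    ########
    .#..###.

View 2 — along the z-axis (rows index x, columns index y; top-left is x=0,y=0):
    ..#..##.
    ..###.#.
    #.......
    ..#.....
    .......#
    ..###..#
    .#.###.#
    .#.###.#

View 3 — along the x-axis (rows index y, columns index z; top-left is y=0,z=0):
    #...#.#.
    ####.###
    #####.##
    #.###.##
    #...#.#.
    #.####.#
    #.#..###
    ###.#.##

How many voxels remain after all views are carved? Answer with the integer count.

before carving: 512 voxels (8×8×8)
carve view 1 (along y, XZ-mask fill 45/64): 360 voxels remain
carve view 2 (along z, XY-mask fill 24/64): 134 voxels remain
carve view 3 (along x, YZ-mask fill 43/64): 91 voxels remain

|visual hull| = 91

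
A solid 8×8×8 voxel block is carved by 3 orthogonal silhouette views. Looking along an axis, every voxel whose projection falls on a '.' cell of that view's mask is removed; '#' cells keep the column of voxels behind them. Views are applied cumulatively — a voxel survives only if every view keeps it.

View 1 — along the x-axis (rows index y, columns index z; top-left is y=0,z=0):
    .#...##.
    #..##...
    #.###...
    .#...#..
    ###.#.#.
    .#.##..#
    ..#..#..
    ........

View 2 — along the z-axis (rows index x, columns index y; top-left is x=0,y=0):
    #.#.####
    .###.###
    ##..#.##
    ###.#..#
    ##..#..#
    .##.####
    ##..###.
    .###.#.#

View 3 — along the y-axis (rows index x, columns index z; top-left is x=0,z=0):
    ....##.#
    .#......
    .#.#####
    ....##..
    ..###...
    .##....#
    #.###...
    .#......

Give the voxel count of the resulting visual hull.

start: 8×8×8 = 512 voxels
  1. axis=0 (YZ plane), |mask|=23  ⇒  voxels=184
  2. axis=2 (XY plane), |mask|=42  ⇒  voxels=120
  3. axis=1 (XZ plane), |mask|=23  ⇒  voxels=42

remaining voxels: 42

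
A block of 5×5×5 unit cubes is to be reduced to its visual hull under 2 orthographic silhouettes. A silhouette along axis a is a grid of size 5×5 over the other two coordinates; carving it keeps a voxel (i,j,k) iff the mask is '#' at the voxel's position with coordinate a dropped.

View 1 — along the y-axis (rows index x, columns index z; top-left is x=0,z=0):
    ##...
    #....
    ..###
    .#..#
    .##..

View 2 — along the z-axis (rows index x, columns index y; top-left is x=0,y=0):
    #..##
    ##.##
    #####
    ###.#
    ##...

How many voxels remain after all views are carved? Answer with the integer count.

full grid |V| = 125
V1 y: intersect with XZ mask (10 set) -- 50 left
V2 z: intersect with XY mask (18 set) -- 37 left

|visual hull| = 37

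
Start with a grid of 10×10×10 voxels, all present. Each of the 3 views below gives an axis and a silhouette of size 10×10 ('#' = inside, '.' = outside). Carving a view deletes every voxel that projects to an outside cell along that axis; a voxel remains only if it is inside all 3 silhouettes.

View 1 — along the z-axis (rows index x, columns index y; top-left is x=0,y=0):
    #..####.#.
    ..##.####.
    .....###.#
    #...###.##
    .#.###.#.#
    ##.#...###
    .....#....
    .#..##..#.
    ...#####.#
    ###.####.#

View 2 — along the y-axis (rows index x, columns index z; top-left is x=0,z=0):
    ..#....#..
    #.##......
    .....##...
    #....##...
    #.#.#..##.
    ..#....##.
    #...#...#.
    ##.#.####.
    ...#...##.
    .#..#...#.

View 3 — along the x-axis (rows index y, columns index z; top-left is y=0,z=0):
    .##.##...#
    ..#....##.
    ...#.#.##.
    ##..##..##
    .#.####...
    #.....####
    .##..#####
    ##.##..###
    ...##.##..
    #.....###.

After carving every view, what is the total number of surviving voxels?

initial block: 10^3 = 1000
V1 z: intersect with XY mask (53 set) -- 530 left
V2 y: intersect with XZ mask (34 set) -- 177 left
V3 x: intersect with YZ mask (50 set) -- 92 left

|visual hull| = 92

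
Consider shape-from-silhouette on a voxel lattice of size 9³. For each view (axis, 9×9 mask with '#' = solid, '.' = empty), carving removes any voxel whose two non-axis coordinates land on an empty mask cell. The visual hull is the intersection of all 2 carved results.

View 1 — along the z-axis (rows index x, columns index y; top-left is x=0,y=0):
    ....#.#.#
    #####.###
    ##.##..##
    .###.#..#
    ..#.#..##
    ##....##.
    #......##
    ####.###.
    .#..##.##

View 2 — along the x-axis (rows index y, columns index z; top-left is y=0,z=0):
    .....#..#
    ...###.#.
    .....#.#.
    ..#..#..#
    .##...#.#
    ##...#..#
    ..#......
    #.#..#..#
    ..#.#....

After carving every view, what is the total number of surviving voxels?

start: 9×9×9 = 729 voxels
[1] z-view keeps 45 columns → grid now 405
[2] x-view keeps 26 columns → grid now 132

remaining voxels: 132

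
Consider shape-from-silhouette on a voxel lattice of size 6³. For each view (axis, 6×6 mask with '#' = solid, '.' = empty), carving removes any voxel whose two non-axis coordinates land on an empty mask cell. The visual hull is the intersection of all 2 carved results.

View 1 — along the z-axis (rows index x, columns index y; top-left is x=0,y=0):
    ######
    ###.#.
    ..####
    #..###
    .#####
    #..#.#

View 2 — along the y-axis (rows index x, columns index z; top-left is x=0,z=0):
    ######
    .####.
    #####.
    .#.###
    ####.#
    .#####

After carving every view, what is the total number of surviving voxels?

full grid |V| = 216
[1] z-view keeps 26 columns → grid now 156
[2] y-view keeps 29 columns → grid now 128

voxel count = 128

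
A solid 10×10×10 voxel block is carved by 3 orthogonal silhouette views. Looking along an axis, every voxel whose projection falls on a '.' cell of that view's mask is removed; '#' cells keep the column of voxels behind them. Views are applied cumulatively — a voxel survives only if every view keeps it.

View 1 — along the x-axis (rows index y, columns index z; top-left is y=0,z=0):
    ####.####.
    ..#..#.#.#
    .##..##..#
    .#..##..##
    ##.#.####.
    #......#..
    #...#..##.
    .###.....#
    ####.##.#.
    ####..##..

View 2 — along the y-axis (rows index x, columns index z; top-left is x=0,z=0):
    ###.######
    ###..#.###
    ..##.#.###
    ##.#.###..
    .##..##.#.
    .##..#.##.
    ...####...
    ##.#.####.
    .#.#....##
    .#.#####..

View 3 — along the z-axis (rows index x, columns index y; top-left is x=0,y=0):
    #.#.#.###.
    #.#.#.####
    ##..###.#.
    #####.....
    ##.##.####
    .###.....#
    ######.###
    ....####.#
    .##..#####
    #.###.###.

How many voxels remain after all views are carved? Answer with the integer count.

remaining voxels: 209

full grid |V| = 1000
  1. axis=0 (YZ plane), |mask|=52  ⇒  voxels=520
  2. axis=1 (XZ plane), |mask|=59  ⇒  voxels=323
  3. axis=2 (XY plane), |mask|=64  ⇒  voxels=209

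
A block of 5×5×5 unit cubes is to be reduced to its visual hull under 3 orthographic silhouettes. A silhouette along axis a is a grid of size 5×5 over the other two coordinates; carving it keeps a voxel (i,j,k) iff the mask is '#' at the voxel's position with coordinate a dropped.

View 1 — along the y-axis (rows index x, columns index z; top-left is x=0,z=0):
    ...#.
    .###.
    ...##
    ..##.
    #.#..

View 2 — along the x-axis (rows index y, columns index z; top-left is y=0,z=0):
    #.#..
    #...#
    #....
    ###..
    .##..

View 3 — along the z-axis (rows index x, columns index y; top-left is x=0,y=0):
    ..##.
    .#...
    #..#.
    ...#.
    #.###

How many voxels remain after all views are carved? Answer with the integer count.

initial block: 5^3 = 125
  1. axis=1 (XZ plane), |mask|=10  ⇒  voxels=50
  2. axis=0 (YZ plane), |mask|=10  ⇒  voxels=16
  3. axis=2 (XY plane), |mask|=10  ⇒  voxels=7

|visual hull| = 7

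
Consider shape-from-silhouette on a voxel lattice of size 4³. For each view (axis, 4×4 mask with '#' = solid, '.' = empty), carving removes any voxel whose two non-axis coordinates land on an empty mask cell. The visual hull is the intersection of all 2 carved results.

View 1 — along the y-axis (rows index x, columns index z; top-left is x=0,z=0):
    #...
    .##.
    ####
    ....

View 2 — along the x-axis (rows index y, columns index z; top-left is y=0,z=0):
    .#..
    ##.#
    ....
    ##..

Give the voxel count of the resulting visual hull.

start: 4×4×4 = 64 voxels
step 1: project along y, AND mask (7/16) → |grid| = 28
step 2: project along x, AND mask (6/16) → |grid| = 11

remaining voxels: 11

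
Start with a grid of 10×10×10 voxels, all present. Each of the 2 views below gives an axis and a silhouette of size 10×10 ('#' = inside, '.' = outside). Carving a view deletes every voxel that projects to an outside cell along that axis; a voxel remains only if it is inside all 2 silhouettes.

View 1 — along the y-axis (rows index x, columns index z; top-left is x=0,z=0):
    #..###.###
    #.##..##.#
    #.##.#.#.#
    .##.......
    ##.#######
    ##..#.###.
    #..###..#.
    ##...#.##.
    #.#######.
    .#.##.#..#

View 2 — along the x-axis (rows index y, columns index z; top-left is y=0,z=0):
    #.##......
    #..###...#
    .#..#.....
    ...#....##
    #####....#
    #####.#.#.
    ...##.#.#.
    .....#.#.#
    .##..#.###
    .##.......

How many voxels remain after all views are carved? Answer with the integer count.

voxel count = 240

full grid |V| = 1000
  1. axis=1 (XZ plane), |mask|=59  ⇒  voxels=590
  2. axis=0 (YZ plane), |mask|=41  ⇒  voxels=240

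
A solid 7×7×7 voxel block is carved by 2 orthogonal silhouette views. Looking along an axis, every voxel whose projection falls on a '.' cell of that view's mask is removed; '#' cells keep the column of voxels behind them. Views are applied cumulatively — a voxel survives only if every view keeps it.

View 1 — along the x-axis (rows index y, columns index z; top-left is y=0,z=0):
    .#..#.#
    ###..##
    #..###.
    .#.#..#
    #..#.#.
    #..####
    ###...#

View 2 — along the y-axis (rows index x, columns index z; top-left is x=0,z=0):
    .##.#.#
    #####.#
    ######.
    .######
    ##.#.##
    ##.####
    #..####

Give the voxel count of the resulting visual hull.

start: 7×7×7 = 343 voxels
after view 1 [x-axis, 27 of 49 cells solid] → remaining = 189
after view 2 [y-axis, 38 of 49 cells solid] → remaining = 149

149 voxels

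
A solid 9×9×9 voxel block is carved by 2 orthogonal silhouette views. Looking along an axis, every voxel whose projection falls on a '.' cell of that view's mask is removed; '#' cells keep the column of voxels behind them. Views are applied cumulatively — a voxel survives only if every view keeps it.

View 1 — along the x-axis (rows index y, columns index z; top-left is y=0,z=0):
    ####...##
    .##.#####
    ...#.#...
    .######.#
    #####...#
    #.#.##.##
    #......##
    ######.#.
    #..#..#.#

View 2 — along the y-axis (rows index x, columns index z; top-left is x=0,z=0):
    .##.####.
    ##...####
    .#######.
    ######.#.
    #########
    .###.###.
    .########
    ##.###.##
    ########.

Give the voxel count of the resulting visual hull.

initial block: 9^3 = 729
[1] x-view keeps 48 columns → grid now 432
[2] y-view keeps 64 columns → grid now 333

voxel count = 333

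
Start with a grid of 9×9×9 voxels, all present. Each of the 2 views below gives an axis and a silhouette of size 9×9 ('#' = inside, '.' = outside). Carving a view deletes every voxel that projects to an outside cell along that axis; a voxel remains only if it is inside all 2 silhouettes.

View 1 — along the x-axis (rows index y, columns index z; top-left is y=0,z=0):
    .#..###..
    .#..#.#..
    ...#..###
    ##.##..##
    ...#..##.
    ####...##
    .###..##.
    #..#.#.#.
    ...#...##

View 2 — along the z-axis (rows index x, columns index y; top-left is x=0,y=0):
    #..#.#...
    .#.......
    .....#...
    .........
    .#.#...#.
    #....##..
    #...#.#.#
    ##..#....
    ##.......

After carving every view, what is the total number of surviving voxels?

|visual hull| = 85

initial block: 9^3 = 729
step 1: project along x, AND mask (38/81) → |grid| = 342
step 2: project along z, AND mask (20/81) → |grid| = 85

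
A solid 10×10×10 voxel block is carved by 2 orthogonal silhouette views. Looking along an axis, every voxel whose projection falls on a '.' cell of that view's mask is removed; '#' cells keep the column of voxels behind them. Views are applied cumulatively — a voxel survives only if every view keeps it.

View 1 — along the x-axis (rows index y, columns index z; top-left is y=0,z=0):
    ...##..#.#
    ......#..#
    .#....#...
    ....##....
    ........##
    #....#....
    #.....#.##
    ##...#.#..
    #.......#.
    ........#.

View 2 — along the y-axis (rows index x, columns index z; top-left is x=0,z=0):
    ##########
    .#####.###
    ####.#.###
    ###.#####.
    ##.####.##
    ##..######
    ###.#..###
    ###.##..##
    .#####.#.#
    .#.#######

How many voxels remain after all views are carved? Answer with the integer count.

remaining voxels: 202

initial block: 10^3 = 1000
V1 x: intersect with YZ mask (25 set) -- 250 left
V2 y: intersect with XZ mask (79 set) -- 202 left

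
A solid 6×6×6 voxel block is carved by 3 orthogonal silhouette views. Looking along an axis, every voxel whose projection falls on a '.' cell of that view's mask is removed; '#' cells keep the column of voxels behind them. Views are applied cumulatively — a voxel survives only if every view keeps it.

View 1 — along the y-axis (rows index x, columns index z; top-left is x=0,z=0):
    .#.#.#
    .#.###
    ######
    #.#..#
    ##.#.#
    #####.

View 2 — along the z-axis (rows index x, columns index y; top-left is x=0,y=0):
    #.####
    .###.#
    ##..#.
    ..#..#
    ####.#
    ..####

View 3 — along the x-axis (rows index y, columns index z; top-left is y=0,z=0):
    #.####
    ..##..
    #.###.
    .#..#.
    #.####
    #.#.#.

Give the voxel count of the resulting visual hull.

remaining voxels: 49

start: 6×6×6 = 216 voxels
[1] y-view keeps 25 columns → grid now 150
[2] z-view keeps 23 columns → grid now 95
[3] x-view keeps 21 columns → grid now 49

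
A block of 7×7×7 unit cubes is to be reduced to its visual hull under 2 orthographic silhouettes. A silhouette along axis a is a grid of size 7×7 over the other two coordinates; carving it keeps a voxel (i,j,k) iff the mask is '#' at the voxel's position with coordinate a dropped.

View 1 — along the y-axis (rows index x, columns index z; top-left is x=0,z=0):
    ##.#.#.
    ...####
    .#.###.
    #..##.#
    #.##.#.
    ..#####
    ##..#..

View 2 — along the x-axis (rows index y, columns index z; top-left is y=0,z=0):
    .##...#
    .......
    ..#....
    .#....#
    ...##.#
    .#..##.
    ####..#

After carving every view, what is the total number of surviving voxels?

full grid |V| = 343
after view 1 [y-axis, 28 of 49 cells solid] → remaining = 196
after view 2 [x-axis, 17 of 49 cells solid] → remaining = 61

voxel count = 61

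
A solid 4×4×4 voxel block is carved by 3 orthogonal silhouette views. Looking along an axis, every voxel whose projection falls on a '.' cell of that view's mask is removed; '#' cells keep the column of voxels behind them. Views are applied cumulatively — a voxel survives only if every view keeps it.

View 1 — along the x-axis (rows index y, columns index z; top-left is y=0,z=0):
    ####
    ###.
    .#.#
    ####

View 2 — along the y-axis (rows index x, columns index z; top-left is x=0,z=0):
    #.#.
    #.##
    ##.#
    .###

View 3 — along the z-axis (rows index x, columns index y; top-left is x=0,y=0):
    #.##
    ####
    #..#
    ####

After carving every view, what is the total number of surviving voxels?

start: 4×4×4 = 64 voxels
V1 x: intersect with YZ mask (13 set) -- 52 left
V2 y: intersect with XZ mask (11 set) -- 35 left
V3 z: intersect with XY mask (13 set) -- 29 left

voxel count = 29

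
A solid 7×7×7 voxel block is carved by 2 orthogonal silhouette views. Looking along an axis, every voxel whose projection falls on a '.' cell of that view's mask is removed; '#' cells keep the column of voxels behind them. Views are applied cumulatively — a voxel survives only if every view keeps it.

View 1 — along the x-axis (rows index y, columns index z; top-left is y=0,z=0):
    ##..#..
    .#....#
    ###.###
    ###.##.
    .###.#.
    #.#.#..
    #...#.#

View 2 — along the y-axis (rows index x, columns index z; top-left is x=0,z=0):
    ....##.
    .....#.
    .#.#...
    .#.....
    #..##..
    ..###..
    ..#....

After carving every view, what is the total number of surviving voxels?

47 voxels

full grid |V| = 343
  1. axis=0 (YZ plane), |mask|=26  ⇒  voxels=182
  2. axis=1 (XZ plane), |mask|=13  ⇒  voxels=47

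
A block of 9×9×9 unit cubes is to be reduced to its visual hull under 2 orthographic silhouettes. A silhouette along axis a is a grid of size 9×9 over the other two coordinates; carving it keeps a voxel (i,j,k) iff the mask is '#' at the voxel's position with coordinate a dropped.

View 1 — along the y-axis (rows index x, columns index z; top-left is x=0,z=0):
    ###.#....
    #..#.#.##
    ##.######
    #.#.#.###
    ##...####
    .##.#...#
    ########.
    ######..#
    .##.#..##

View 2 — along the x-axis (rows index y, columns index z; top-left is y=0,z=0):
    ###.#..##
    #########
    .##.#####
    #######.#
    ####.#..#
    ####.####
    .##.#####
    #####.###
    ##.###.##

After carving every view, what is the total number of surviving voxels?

initial block: 9^3 = 729
  1. axis=1 (XZ plane), |mask|=53  ⇒  voxels=477
  2. axis=0 (YZ plane), |mask|=66  ⇒  voxels=397

remaining voxels: 397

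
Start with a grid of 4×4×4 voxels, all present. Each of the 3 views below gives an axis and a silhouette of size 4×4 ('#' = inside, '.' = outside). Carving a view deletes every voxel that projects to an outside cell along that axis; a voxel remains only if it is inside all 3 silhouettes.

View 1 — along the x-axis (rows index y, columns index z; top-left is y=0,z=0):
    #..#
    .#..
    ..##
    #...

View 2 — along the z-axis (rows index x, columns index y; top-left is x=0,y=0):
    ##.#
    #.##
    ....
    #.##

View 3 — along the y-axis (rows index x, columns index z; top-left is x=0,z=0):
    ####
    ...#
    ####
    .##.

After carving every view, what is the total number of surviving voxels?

full grid |V| = 64
step 1: project along x, AND mask (6/16) → |grid| = 24
step 2: project along z, AND mask (9/16) → |grid| = 14
step 3: project along y, AND mask (11/16) → |grid| = 7

remaining voxels: 7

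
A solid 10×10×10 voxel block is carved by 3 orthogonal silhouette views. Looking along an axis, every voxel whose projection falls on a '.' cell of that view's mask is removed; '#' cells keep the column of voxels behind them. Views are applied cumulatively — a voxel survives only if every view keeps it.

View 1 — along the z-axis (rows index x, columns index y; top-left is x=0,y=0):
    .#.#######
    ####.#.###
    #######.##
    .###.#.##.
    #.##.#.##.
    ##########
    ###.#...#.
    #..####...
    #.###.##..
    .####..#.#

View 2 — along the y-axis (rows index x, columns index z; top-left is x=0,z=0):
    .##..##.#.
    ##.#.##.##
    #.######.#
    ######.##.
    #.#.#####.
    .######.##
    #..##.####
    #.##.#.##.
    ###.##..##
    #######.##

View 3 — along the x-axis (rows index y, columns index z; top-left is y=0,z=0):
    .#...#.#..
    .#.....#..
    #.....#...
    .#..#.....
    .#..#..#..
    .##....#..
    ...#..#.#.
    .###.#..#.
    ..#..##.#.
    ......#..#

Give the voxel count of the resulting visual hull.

initial block: 10^3 = 1000
[1] z-view keeps 69 columns → grid now 690
[2] y-view keeps 72 columns → grid now 499
[3] x-view keeps 29 columns → grid now 144

|visual hull| = 144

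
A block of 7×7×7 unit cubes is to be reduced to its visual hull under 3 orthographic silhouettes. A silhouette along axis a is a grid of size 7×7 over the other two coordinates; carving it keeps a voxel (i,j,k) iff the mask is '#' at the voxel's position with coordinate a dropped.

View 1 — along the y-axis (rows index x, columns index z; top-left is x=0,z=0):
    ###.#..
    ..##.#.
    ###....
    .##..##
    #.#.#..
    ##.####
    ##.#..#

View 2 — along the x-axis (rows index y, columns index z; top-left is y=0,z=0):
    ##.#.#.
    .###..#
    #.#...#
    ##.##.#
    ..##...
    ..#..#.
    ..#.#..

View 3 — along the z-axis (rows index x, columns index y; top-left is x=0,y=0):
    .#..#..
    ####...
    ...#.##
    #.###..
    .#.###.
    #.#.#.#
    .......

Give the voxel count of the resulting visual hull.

full grid |V| = 343
V1 y: intersect with XZ mask (27 set) -- 189 left
V2 x: intersect with YZ mask (22 set) -- 88 left
V3 z: intersect with XY mask (21 set) -- 33 left

remaining voxels: 33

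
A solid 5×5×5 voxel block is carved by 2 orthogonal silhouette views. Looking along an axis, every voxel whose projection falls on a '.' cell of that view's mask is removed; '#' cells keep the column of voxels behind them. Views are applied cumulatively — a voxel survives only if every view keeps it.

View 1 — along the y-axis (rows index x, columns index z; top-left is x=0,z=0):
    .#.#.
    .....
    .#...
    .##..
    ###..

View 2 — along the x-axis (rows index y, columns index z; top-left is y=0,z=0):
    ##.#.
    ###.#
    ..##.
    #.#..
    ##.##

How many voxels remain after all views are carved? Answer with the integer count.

25 voxels

start: 5×5×5 = 125 voxels
V1 y: intersect with XZ mask (8 set) -- 40 left
V2 x: intersect with YZ mask (15 set) -- 25 left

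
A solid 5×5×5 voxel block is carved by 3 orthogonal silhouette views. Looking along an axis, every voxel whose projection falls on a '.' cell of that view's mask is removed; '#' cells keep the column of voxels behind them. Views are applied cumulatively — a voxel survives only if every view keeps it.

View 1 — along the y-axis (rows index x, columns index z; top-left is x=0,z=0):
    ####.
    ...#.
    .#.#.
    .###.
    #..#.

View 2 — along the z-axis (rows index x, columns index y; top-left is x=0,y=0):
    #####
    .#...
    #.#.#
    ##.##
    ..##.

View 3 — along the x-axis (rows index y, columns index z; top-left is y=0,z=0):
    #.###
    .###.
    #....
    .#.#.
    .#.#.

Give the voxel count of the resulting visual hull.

full grid |V| = 125
step 1: project along y, AND mask (12/25) → |grid| = 60
step 2: project along z, AND mask (15/25) → |grid| = 43
step 3: project along x, AND mask (12/25) → |grid| = 26

26 voxels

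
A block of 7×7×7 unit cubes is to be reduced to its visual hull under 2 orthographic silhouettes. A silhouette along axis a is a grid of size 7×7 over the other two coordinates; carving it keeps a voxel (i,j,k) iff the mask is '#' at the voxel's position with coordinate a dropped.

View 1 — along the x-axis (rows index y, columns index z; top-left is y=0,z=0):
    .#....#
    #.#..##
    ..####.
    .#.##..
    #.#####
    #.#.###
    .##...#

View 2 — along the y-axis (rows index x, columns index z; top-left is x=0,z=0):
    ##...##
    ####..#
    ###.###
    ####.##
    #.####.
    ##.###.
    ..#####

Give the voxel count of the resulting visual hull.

remaining voxels: 138

start: 7×7×7 = 343 voxels
[1] x-view keeps 27 columns → grid now 189
[2] y-view keeps 36 columns → grid now 138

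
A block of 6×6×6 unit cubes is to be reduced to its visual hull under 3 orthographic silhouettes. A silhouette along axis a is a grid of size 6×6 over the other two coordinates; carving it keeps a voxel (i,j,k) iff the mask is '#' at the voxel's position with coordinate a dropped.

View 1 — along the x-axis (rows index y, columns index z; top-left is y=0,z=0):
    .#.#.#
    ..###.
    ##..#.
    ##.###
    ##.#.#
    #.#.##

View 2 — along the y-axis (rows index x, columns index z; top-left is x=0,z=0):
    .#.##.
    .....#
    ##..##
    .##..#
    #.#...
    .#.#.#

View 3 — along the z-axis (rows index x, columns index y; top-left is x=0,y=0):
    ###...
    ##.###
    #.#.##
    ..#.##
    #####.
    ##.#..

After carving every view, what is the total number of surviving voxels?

before carving: 216 voxels (6×6×6)
after view 1 [x-axis, 22 of 36 cells solid] → remaining = 132
after view 2 [y-axis, 16 of 36 cells solid] → remaining = 60
after view 3 [z-axis, 23 of 36 cells solid] → remaining = 37

|visual hull| = 37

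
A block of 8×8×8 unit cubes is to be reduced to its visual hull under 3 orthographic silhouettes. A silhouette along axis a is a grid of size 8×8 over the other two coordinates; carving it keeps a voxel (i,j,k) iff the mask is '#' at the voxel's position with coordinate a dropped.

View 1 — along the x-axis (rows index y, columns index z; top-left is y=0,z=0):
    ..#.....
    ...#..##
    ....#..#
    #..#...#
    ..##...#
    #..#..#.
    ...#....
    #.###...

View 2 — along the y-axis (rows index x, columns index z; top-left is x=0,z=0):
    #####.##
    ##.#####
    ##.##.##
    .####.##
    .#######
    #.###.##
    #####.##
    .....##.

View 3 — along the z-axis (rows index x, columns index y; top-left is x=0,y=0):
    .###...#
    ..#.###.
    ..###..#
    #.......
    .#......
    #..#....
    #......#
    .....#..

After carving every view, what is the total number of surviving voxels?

|visual hull| = 44

initial block: 8^3 = 512
carve view 1 (along x, YZ-mask fill 20/64): 160 voxels remain
carve view 2 (along y, XZ-mask fill 48/64): 130 voxels remain
carve view 3 (along z, XY-mask fill 19/64): 44 voxels remain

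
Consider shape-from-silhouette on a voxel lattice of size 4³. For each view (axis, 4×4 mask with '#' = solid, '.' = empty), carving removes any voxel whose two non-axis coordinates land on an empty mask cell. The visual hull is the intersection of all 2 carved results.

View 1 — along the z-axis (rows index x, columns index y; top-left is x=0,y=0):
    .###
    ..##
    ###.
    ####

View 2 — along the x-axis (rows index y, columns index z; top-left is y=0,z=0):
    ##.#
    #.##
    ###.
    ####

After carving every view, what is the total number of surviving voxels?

full grid |V| = 64
after view 1 [z-axis, 12 of 16 cells solid] → remaining = 48
after view 2 [x-axis, 13 of 16 cells solid] → remaining = 39

|visual hull| = 39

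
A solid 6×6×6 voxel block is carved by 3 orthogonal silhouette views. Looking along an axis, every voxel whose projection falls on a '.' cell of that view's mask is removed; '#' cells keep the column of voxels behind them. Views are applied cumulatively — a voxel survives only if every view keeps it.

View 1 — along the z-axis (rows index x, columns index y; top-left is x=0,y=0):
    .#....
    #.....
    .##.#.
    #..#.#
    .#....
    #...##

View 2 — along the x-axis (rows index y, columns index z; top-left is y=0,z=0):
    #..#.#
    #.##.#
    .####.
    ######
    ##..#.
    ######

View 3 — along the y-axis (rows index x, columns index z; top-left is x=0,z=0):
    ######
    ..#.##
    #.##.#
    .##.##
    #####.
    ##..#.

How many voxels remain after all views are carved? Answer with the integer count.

remaining voxels: 31

full grid |V| = 216
V1 z: intersect with XY mask (12 set) -- 72 left
V2 x: intersect with YZ mask (26 set) -- 49 left
V3 y: intersect with XZ mask (25 set) -- 31 left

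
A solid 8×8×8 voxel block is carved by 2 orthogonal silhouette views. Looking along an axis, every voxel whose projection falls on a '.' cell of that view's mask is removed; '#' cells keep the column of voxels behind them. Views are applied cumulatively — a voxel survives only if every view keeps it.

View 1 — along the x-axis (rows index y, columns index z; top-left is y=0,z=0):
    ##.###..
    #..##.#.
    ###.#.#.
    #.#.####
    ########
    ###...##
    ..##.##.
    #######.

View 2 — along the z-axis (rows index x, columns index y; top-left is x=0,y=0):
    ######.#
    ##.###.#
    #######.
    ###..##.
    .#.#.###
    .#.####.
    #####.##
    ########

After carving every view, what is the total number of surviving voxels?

remaining voxels: 271

before carving: 512 voxels (8×8×8)
  1. axis=0 (YZ plane), |mask|=44  ⇒  voxels=352
  2. axis=2 (XY plane), |mask|=50  ⇒  voxels=271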